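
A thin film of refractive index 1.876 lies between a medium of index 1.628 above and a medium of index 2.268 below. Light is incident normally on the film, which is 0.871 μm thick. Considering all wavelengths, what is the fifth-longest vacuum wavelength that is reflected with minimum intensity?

726 nm

At the upper boundary (n = 1.628 to n = 1.876) the reflected ray undergoes a half-wave phase shift.
At the lower boundary (n = 1.876 to n = 2.268) the reflected ray undergoes a half-wave phase shift.
Net: no relative phase inversion (both shifts match).
So the condition for destructive reflection is 2 n t = (m + ½) λ.
λ = 2 n t / (m + ½). The fifth-longest wavelength is m = 4: λ = 2 × 1.876 × 871 / 4.50 = 726 nm.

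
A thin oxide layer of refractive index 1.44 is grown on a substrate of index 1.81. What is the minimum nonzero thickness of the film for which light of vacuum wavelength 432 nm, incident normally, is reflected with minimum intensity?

75.0 nm

At the upper boundary (n = 1.0 to n = 1.44) the reflected ray undergoes a half-wave phase shift.
Ray reflecting at the bottom interface goes from n = 1.44 toward n = 1.81: a half-wave phase shift.
The two reflections carry the same phase change, so no net offset.
With no net inversion, destructive interference in reflection requires 2 n t = (m + ½) λ.
Minimum at m = 0: t = λ / (4 n) = 432 / (4 × 1.44) = 75.0 nm.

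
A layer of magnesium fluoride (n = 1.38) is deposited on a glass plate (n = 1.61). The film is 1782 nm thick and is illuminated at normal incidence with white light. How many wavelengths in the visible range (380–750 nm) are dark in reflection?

6

At the upper boundary (n = 1.0 to n = 1.38) the reflected ray undergoes a half-wave phase shift.
Ray reflecting at the bottom interface goes from n = 1.38 toward n = 1.61: a half-wave phase shift.
The two reflections carry the same phase change, so no net offset.
With no net inversion, destructive interference in reflection requires 2 n t = (m + ½) λ.
λ = 2 n t / (m + ½) = 4918 / (m + ½) nm.
m=6: 757 nm (IR); m=7: 656 nm (visible); m=8: 579 nm (visible); m=9: 518 nm (visible); m=10: 468 nm (visible); m=11: 428 nm (visible); m=12: 393 nm (visible); m=13: 364 nm (UV).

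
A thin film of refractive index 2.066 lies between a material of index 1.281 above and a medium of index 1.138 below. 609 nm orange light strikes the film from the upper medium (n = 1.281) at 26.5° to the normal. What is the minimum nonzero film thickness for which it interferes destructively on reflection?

At the upper boundary (n = 1.281 to n = 2.066) the reflected ray undergoes a half-wave phase shift.
At the lower boundary (n = 2.066 to n = 1.138) the reflected ray undergoes no phase shift.
Exactly one π shift → a net half-wave offset.
So the condition for destructive reflection is 2 n t cos θ_r = m λ.
Snell's law: 1.281 sin 26.5° = 2.066 sin θ_r → sin θ_r = 0.277, cos θ_r = 0.961.
Minimum nonzero at m = 1: t = λ / (2 n cos θ_r) = 609 / (2 × 2.066 × 0.961) = 153 nm.

153 nm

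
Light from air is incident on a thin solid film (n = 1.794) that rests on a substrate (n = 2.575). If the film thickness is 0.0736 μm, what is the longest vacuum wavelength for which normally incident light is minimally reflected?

528 nm

Ray reflecting at the top interface goes from n = 1.0 toward n = 1.794: a half-wave phase shift.
Ray reflecting at the bottom interface goes from n = 1.794 toward n = 2.575: a half-wave phase shift.
Net: no relative phase inversion (both shifts match).
For minimum reflection here: 2 n t = (m + ½) λ.
λ = 2 n t / (m + ½). The longest wavelength is m = 0: λ = 2 × 1.794 × 73.6 / 0.500 = 528 nm.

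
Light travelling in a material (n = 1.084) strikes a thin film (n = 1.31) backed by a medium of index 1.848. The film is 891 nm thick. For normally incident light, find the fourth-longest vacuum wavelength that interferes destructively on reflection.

667 nm

Top surface (1.084 → 1.31): reflection off a higher-index medium gives a half-wave phase shift.
Ray reflecting at the bottom interface goes from n = 1.31 toward n = 1.848: a half-wave phase shift.
Zero or two π shifts → no net half-wave offset.
So the condition for destructive reflection is 2 n t = (m + ½) λ.
λ = 2 n t / (m + ½). The fourth-longest wavelength is m = 3: λ = 2 × 1.31 × 891 / 3.50 = 667 nm.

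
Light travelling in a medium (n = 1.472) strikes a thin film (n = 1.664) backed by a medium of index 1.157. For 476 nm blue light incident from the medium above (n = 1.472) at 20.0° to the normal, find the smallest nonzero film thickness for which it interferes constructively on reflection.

75.0 nm

Ray reflecting at the top interface goes from n = 1.472 toward n = 1.664: a half-wave phase shift.
Bottom surface (1.664 → 1.157): reflection off a lower-index medium gives no phase shift.
Net: one phase inversion between the two reflected rays.
With one net inversion, constructive interference in reflection requires 2 n t cos θ_r = (m + ½) λ.
Snell's law: 1.472 sin 20.0° = 1.664 sin θ_r → sin θ_r = 0.303, cos θ_r = 0.953.
Minimum at m = 0: t = λ / (4 n cos θ_r) = 476 / (4 × 1.664 × 0.953) = 75.0 nm.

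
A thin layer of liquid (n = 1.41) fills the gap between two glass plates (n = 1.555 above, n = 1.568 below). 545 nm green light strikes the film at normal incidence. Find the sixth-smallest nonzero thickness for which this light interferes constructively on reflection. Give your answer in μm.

Top surface (1.555 → 1.41): reflection off a lower-index medium gives no phase shift.
At the lower boundary (n = 1.41 to n = 1.568) the reflected ray undergoes a half-wave phase shift.
Exactly one π shift → a net half-wave offset.
With one net inversion, constructive interference in reflection requires 2 n t = (m + ½) λ.
The sixth-smallest nonzero thickness corresponds to m = 5: t = (m + ½) λ / (2 n) = 5.50 × 545 / (2 × 1.41) = 1063 nm.

1.06 μm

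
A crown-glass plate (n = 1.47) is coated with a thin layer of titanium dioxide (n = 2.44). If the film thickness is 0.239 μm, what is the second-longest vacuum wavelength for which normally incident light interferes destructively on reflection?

Top surface (1.0 → 2.44): reflection off a higher-index medium gives a half-wave phase shift.
Bottom surface (2.44 → 1.47): reflection off a lower-index medium gives no phase shift.
Net: one phase inversion between the two reflected rays.
So the condition for destructive reflection is 2 n t = m λ.
λ = 2 n t / m. The second-longest wavelength is m = 2: λ = 2 × 2.44 × 239 / 2.00 = 583 nm.

583 nm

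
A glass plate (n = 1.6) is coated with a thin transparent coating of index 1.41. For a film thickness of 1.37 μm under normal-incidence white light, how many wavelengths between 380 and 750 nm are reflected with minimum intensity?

At the upper boundary (n = 1.0 to n = 1.41) the reflected ray undergoes a half-wave phase shift.
Bottom surface (1.41 → 1.6): reflection off a higher-index medium gives a half-wave phase shift.
Net: no relative phase inversion (both shifts match).
So the condition for destructive reflection is 2 n t = (m + ½) λ.
λ = 2 n t / (m + ½) = 3863 / (m + ½) nm.
m=4: 859 nm (IR); m=5: 702 nm (visible); m=6: 594 nm (visible); m=7: 515 nm (visible); m=8: 455 nm (visible); m=9: 407 nm (visible); m=10: 368 nm (UV).

5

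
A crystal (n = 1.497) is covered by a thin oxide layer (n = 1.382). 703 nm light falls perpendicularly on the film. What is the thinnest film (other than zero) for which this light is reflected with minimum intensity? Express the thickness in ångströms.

Ray reflecting at the top interface goes from n = 1.0 toward n = 1.382: a half-wave phase shift.
At the lower boundary (n = 1.382 to n = 1.497) the reflected ray undergoes a half-wave phase shift.
Net: no relative phase inversion (both shifts match).
With no net inversion, destructive interference in reflection requires 2 n t = (m + ½) λ.
Minimum at m = 0: t = λ / (4 n) = 703 / (4 × 1.382) = 127 nm.

1272 Å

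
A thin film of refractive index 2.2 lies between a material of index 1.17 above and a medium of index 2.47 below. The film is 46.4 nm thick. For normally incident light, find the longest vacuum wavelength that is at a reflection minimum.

Ray reflecting at the top interface goes from n = 1.17 toward n = 2.2: a half-wave phase shift.
At the lower boundary (n = 2.2 to n = 2.47) the reflected ray undergoes a half-wave phase shift.
Zero or two π shifts → no net half-wave offset.
For minimum reflection here: 2 n t = (m + ½) λ.
λ = 2 n t / (m + ½). The longest wavelength is m = 0: λ = 2 × 2.2 × 46.4 / 0.500 = 408 nm.

408 nm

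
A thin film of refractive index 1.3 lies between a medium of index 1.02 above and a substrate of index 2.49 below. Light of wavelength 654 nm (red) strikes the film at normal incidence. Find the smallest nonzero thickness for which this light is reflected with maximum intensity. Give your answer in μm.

Ray reflecting at the top interface goes from n = 1.02 toward n = 1.3: a half-wave phase shift.
At the lower boundary (n = 1.3 to n = 2.49) the reflected ray undergoes a half-wave phase shift.
The two reflections carry the same phase change, so no net offset.
So the condition for constructive reflection is 2 n t = m λ.
The smallest nonzero thickness corresponds to m = 1: t = m λ / (2 n) = 1.00 × 654 / (2 × 1.3) = 252 nm.

0.252 μm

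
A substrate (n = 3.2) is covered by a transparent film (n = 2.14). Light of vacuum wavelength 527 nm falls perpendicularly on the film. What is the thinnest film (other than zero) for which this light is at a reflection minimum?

61.6 nm

Top surface (1.0 → 2.14): reflection off a higher-index medium gives a half-wave phase shift.
Bottom surface (2.14 → 3.2): reflection off a higher-index medium gives a half-wave phase shift.
Net: no relative phase inversion (both shifts match).
For minimum reflection here: 2 n t = (m + ½) λ.
Minimum at m = 0: t = λ / (4 n) = 527 / (4 × 2.14) = 61.6 nm.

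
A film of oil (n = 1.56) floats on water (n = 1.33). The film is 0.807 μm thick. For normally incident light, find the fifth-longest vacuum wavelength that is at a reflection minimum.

504 nm

Top surface (1.0 → 1.56): reflection off a higher-index medium gives a half-wave phase shift.
Bottom surface (1.56 → 1.33): reflection off a lower-index medium gives no phase shift.
The two reflections differ by half a wavelength.
With one net inversion, destructive interference in reflection requires 2 n t = m λ.
λ = 2 n t / m. The fifth-longest wavelength is m = 5: λ = 2 × 1.56 × 807 / 5.00 = 504 nm.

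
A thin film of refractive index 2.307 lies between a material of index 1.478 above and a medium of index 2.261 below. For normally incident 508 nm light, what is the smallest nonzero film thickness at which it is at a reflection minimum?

At the upper boundary (n = 1.478 to n = 2.307) the reflected ray undergoes a half-wave phase shift.
Bottom surface (2.307 → 2.261): reflection off a lower-index medium gives no phase shift.
The two reflections differ by half a wavelength.
So the condition for destructive reflection is 2 n t = m λ.
The smallest nonzero thickness corresponds to m = 1: t = m λ / (2 n) = 1.00 × 508 / (2 × 2.307) = 110 nm.

110 nm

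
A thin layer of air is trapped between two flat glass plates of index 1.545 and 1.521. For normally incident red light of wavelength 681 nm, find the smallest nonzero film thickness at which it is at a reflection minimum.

Top surface (1.545 → 1.0): reflection off a lower-index medium gives no phase shift.
Ray reflecting at the bottom interface goes from n = 1.0 toward n = 1.521: a half-wave phase shift.
Exactly one π shift → a net half-wave offset.
So the condition for destructive reflection is 2 n t = m λ.
Minimum nonzero at m = 1: t = λ / (2 n) = 681 / (2 × 1.0) = 341 nm.

341 nm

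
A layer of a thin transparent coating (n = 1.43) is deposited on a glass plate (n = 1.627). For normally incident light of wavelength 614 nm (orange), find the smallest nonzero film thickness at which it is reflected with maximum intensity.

At the upper boundary (n = 1.0 to n = 1.43) the reflected ray undergoes a half-wave phase shift.
Ray reflecting at the bottom interface goes from n = 1.43 toward n = 1.627: a half-wave phase shift.
Net: no relative phase inversion (both shifts match).
With no net inversion, constructive interference in reflection requires 2 n t = m λ.
Minimum nonzero at m = 1: t = λ / (2 n) = 614 / (2 × 1.43) = 215 nm.

215 nm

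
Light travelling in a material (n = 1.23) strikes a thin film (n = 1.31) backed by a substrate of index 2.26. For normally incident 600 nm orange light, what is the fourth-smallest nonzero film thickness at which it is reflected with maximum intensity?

916 nm

Top surface (1.23 → 1.31): reflection off a higher-index medium gives a half-wave phase shift.
Ray reflecting at the bottom interface goes from n = 1.31 toward n = 2.26: a half-wave phase shift.
The two reflections carry the same phase change, so no net offset.
So the condition for constructive reflection is 2 n t = m λ.
The fourth-smallest nonzero thickness corresponds to m = 4: t = m λ / (2 n) = 4.00 × 600 / (2 × 1.31) = 916 nm.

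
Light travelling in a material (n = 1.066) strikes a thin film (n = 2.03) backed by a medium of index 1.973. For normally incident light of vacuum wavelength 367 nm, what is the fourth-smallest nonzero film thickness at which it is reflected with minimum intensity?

Ray reflecting at the top interface goes from n = 1.066 toward n = 2.03: a half-wave phase shift.
Ray reflecting at the bottom interface goes from n = 2.03 toward n = 1.973: no phase shift.
The two reflections differ by half a wavelength.
With one net inversion, destructive interference in reflection requires 2 n t = m λ.
The fourth-smallest nonzero thickness corresponds to m = 4: t = m λ / (2 n) = 4.00 × 367 / (2 × 2.03) = 362 nm.

362 nm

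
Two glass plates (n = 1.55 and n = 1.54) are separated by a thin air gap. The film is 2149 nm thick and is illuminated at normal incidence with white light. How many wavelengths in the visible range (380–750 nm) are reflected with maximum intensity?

Ray reflecting at the top interface goes from n = 1.55 toward n = 1.0: no phase shift.
At the lower boundary (n = 1.0 to n = 1.54) the reflected ray undergoes a half-wave phase shift.
Exactly one π shift → a net half-wave offset.
With one net inversion, constructive interference in reflection requires 2 n t = (m + ½) λ.
λ = 2 n t / (m + ½) = 4298 / (m + ½) nm.
m=5: 781 nm (IR); m=6: 661 nm (visible); m=7: 573 nm (visible); m=8: 506 nm (visible); m=9: 452 nm (visible); m=10: 409 nm (visible); m=11: 374 nm (UV).

5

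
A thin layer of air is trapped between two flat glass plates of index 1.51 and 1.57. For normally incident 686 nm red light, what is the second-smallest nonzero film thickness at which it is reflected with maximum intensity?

515 nm

Ray reflecting at the top interface goes from n = 1.51 toward n = 1.0: no phase shift.
Bottom surface (1.0 → 1.57): reflection off a higher-index medium gives a half-wave phase shift.
Exactly one π shift → a net half-wave offset.
With one net inversion, constructive interference in reflection requires 2 n t = (m + ½) λ.
The second-smallest nonzero thickness corresponds to m = 1: t = (m + ½) λ / (2 n) = 1.50 × 686 / (2 × 1.0) = 515 nm.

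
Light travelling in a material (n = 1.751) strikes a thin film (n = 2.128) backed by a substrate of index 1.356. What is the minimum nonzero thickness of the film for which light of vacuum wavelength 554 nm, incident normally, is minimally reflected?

Ray reflecting at the top interface goes from n = 1.751 toward n = 2.128: a half-wave phase shift.
Bottom surface (2.128 → 1.356): reflection off a lower-index medium gives no phase shift.
The two reflections differ by half a wavelength.
So the condition for destructive reflection is 2 n t = m λ.
Minimum nonzero at m = 1: t = λ / (2 n) = 554 / (2 × 2.128) = 130 nm.

130 nm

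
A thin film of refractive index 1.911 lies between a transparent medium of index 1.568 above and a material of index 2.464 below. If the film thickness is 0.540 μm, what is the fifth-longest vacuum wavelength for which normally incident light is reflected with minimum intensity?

459 nm

Ray reflecting at the top interface goes from n = 1.568 toward n = 1.911: a half-wave phase shift.
Bottom surface (1.911 → 2.464): reflection off a higher-index medium gives a half-wave phase shift.
Net: no relative phase inversion (both shifts match).
So the condition for destructive reflection is 2 n t = (m + ½) λ.
λ = 2 n t / (m + ½). The fifth-longest wavelength is m = 4: λ = 2 × 1.911 × 540 / 4.50 = 459 nm.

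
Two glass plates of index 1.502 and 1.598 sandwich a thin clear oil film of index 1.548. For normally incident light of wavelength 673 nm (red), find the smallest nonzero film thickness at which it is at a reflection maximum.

217 nm

Top surface (1.502 → 1.548): reflection off a higher-index medium gives a half-wave phase shift.
Bottom surface (1.548 → 1.598): reflection off a higher-index medium gives a half-wave phase shift.
The two reflections carry the same phase change, so no net offset.
With no net inversion, constructive interference in reflection requires 2 n t = m λ.
Minimum nonzero at m = 1: t = λ / (2 n) = 673 / (2 × 1.548) = 217 nm.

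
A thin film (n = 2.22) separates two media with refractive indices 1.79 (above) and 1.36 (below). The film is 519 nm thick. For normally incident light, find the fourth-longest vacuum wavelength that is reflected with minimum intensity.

Top surface (1.79 → 2.22): reflection off a higher-index medium gives a half-wave phase shift.
Bottom surface (2.22 → 1.36): reflection off a lower-index medium gives no phase shift.
Exactly one π shift → a net half-wave offset.
With one net inversion, destructive interference in reflection requires 2 n t = m λ.
λ = 2 n t / m. The fourth-longest wavelength is m = 4: λ = 2 × 2.22 × 519 / 4.00 = 576 nm.

576 nm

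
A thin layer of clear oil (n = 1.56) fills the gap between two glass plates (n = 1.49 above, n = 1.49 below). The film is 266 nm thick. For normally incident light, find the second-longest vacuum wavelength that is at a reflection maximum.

553 nm

Ray reflecting at the top interface goes from n = 1.49 toward n = 1.56: a half-wave phase shift.
Bottom surface (1.56 → 1.49): reflection off a lower-index medium gives no phase shift.
The two reflections differ by half a wavelength.
With one net inversion, constructive interference in reflection requires 2 n t = (m + ½) λ.
λ = 2 n t / (m + ½). The second-longest wavelength is m = 1: λ = 2 × 1.56 × 266 / 1.50 = 553 nm.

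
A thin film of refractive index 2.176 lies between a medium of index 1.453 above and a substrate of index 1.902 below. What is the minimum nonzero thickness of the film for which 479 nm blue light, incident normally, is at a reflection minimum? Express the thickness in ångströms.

Ray reflecting at the top interface goes from n = 1.453 toward n = 2.176: a half-wave phase shift.
Bottom surface (2.176 → 1.902): reflection off a lower-index medium gives no phase shift.
Net: one phase inversion between the two reflected rays.
For weak reflection here: 2 n t = m λ.
Minimum nonzero at m = 1: t = λ / (2 n) = 479 / (2 × 2.176) = 110 nm.

1101 Å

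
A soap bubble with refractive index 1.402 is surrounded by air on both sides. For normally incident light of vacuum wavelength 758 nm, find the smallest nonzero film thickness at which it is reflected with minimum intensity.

270 nm

Top surface (1.0 → 1.402): reflection off a higher-index medium gives a half-wave phase shift.
At the lower boundary (n = 1.402 to n = 1.0) the reflected ray undergoes no phase shift.
The two reflections differ by half a wavelength.
So the condition for destructive reflection is 2 n t = m λ.
Minimum nonzero at m = 1: t = λ / (2 n) = 758 / (2 × 1.402) = 270 nm.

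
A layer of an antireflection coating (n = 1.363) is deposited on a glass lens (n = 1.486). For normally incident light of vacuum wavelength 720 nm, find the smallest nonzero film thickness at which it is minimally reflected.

132 nm

At the upper boundary (n = 1.0 to n = 1.363) the reflected ray undergoes a half-wave phase shift.
Bottom surface (1.363 → 1.486): reflection off a higher-index medium gives a half-wave phase shift.
Zero or two π shifts → no net half-wave offset.
So the condition for destructive reflection is 2 n t = (m + ½) λ.
Minimum at m = 0: t = λ / (4 n) = 720 / (4 × 1.363) = 132 nm.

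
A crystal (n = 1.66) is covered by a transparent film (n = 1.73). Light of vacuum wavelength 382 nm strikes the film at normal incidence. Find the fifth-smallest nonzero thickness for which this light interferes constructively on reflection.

497 nm

Ray reflecting at the top interface goes from n = 1.0 toward n = 1.73: a half-wave phase shift.
At the lower boundary (n = 1.73 to n = 1.66) the reflected ray undergoes no phase shift.
Net: one phase inversion between the two reflected rays.
With one net inversion, constructive interference in reflection requires 2 n t = (m + ½) λ.
The fifth-smallest nonzero thickness corresponds to m = 4: t = (m + ½) λ / (2 n) = 4.50 × 382 / (2 × 1.73) = 497 nm.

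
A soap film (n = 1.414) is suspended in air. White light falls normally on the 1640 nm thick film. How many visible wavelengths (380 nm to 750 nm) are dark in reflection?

Ray reflecting at the top interface goes from n = 1.0 toward n = 1.414: a half-wave phase shift.
At the lower boundary (n = 1.414 to n = 1.0) the reflected ray undergoes no phase shift.
Exactly one π shift → a net half-wave offset.
With one net inversion, destructive interference in reflection requires 2 n t = m λ.
λ = 2 n t / m = 4638 / m nm.
m=6: 773 nm (IR); m=7: 663 nm (visible); m=8: 580 nm (visible); m=9: 515 nm (visible); m=10: 464 nm (visible); m=11: 422 nm (visible); m=12: 386 nm (visible); m=13: 357 nm (UV).

6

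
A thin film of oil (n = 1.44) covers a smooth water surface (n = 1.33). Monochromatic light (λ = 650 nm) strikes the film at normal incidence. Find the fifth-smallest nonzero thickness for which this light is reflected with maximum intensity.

Top surface (1.0 → 1.44): reflection off a higher-index medium gives a half-wave phase shift.
Bottom surface (1.44 → 1.33): reflection off a lower-index medium gives no phase shift.
Net: one phase inversion between the two reflected rays.
For bright reflection here: 2 n t = (m + ½) λ.
The fifth-smallest nonzero thickness corresponds to m = 4: t = (m + ½) λ / (2 n) = 4.50 × 650 / (2 × 1.44) = 1016 nm.

1016 nm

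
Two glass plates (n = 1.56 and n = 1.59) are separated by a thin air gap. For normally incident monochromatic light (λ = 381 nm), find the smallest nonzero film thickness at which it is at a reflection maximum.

95.3 nm

Top surface (1.56 → 1.0): reflection off a lower-index medium gives no phase shift.
Ray reflecting at the bottom interface goes from n = 1.0 toward n = 1.59: a half-wave phase shift.
Net: one phase inversion between the two reflected rays.
So the condition for constructive reflection is 2 n t = (m + ½) λ.
Minimum at m = 0: t = λ / (4 n) = 381 / (4 × 1.0) = 95.3 nm.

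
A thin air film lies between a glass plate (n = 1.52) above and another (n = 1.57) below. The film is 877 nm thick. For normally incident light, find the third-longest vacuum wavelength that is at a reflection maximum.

Top surface (1.52 → 1.0): reflection off a lower-index medium gives no phase shift.
Bottom surface (1.0 → 1.57): reflection off a higher-index medium gives a half-wave phase shift.
Net: one phase inversion between the two reflected rays.
With one net inversion, constructive interference in reflection requires 2 n t = (m + ½) λ.
λ = 2 n t / (m + ½). The third-longest wavelength is m = 2: λ = 2 × 1.0 × 877 / 2.50 = 702 nm.

702 nm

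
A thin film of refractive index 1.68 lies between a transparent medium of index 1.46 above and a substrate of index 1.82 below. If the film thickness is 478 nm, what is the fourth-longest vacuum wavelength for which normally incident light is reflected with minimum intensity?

Top surface (1.46 → 1.68): reflection off a higher-index medium gives a half-wave phase shift.
Ray reflecting at the bottom interface goes from n = 1.68 toward n = 1.82: a half-wave phase shift.
The two reflections carry the same phase change, so no net offset.
With no net inversion, destructive interference in reflection requires 2 n t = (m + ½) λ.
λ = 2 n t / (m + ½). The fourth-longest wavelength is m = 3: λ = 2 × 1.68 × 478 / 3.50 = 459 nm.

459 nm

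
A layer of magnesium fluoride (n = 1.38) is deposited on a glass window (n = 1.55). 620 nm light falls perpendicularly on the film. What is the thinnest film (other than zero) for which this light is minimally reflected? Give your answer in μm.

Ray reflecting at the top interface goes from n = 1.0 toward n = 1.38: a half-wave phase shift.
At the lower boundary (n = 1.38 to n = 1.55) the reflected ray undergoes a half-wave phase shift.
The two reflections carry the same phase change, so no net offset.
For minimum reflection here: 2 n t = (m + ½) λ.
Minimum at m = 0: t = λ / (4 n) = 620 / (4 × 1.38) = 112 nm.

0.112 μm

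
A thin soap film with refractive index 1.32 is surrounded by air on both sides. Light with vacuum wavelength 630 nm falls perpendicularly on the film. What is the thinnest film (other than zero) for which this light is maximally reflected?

119 nm

At the upper boundary (n = 1.0 to n = 1.32) the reflected ray undergoes a half-wave phase shift.
Ray reflecting at the bottom interface goes from n = 1.32 toward n = 1.0: no phase shift.
Exactly one π shift → a net half-wave offset.
For bright reflection here: 2 n t = (m + ½) λ.
Minimum at m = 0: t = λ / (4 n) = 630 / (4 × 1.32) = 119 nm.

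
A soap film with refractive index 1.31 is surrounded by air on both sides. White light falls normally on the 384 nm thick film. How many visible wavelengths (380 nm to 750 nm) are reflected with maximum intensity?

Top surface (1.0 → 1.31): reflection off a higher-index medium gives a half-wave phase shift.
Bottom surface (1.31 → 1.0): reflection off a lower-index medium gives no phase shift.
The two reflections differ by half a wavelength.
With one net inversion, constructive interference in reflection requires 2 n t = (m + ½) λ.
λ = 2 n t / (m + ½) = 1006 / (m + ½) nm.
m=0: 2012 nm (IR); m=1: 671 nm (visible); m=2: 402 nm (visible); m=3: 287 nm (UV).

2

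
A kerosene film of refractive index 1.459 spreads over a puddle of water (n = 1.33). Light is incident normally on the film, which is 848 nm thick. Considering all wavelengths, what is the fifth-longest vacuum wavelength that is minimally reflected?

Ray reflecting at the top interface goes from n = 1.0 toward n = 1.459: a half-wave phase shift.
Bottom surface (1.459 → 1.33): reflection off a lower-index medium gives no phase shift.
Net: one phase inversion between the two reflected rays.
So the condition for destructive reflection is 2 n t = m λ.
λ = 2 n t / m. The fifth-longest wavelength is m = 5: λ = 2 × 1.459 × 848 / 5.00 = 495 nm.

495 nm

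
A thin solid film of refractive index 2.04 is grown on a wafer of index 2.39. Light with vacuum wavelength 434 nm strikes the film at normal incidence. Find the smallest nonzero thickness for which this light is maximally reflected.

At the upper boundary (n = 1.0 to n = 2.04) the reflected ray undergoes a half-wave phase shift.
Bottom surface (2.04 → 2.39): reflection off a higher-index medium gives a half-wave phase shift.
Net: no relative phase inversion (both shifts match).
With no net inversion, constructive interference in reflection requires 2 n t = m λ.
The smallest nonzero thickness corresponds to m = 1: t = m λ / (2 n) = 1.00 × 434 / (2 × 2.04) = 106 nm.

106 nm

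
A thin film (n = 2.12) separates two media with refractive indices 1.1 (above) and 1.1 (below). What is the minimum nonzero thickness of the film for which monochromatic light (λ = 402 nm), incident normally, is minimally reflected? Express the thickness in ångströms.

At the upper boundary (n = 1.1 to n = 2.12) the reflected ray undergoes a half-wave phase shift.
Ray reflecting at the bottom interface goes from n = 2.12 toward n = 1.1: no phase shift.
Exactly one π shift → a net half-wave offset.
For minimum reflection here: 2 n t = m λ.
Minimum nonzero at m = 1: t = λ / (2 n) = 402 / (2 × 2.12) = 94.8 nm.

948 Å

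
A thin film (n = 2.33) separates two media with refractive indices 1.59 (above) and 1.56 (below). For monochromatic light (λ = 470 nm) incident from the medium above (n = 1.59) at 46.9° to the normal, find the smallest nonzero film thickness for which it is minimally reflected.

Ray reflecting at the top interface goes from n = 1.59 toward n = 2.33: a half-wave phase shift.
Bottom surface (2.33 → 1.56): reflection off a lower-index medium gives no phase shift.
Exactly one π shift → a net half-wave offset.
So the condition for destructive reflection is 2 n t cos θ_r = m λ.
Snell's law: 1.59 sin 46.9° = 2.33 sin θ_r → sin θ_r = 0.498, cos θ_r = 0.867.
Minimum nonzero at m = 1: t = λ / (2 n cos θ_r) = 470 / (2 × 2.33 × 0.867) = 116 nm.

116 nm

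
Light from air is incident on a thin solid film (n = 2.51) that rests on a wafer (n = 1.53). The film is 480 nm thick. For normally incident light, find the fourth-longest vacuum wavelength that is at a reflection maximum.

Top surface (1.0 → 2.51): reflection off a higher-index medium gives a half-wave phase shift.
Bottom surface (2.51 → 1.53): reflection off a lower-index medium gives no phase shift.
Net: one phase inversion between the two reflected rays.
With one net inversion, constructive interference in reflection requires 2 n t = (m + ½) λ.
λ = 2 n t / (m + ½). The fourth-longest wavelength is m = 3: λ = 2 × 2.51 × 480 / 3.50 = 688 nm.

688 nm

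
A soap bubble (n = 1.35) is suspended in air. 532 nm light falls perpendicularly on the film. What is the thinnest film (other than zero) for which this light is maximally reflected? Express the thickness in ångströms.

At the upper boundary (n = 1.0 to n = 1.35) the reflected ray undergoes a half-wave phase shift.
At the lower boundary (n = 1.35 to n = 1.0) the reflected ray undergoes no phase shift.
Net: one phase inversion between the two reflected rays.
With one net inversion, constructive interference in reflection requires 2 n t = (m + ½) λ.
Minimum at m = 0: t = λ / (4 n) = 532 / (4 × 1.35) = 98.5 nm.

985 Å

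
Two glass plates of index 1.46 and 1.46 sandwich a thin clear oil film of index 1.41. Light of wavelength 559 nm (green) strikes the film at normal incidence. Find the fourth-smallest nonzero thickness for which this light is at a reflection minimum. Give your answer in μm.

0.793 μm

Ray reflecting at the top interface goes from n = 1.46 toward n = 1.41: no phase shift.
At the lower boundary (n = 1.41 to n = 1.46) the reflected ray undergoes a half-wave phase shift.
Net: one phase inversion between the two reflected rays.
With one net inversion, destructive interference in reflection requires 2 n t = m λ.
The fourth-smallest nonzero thickness corresponds to m = 4: t = m λ / (2 n) = 4.00 × 559 / (2 × 1.41) = 793 nm.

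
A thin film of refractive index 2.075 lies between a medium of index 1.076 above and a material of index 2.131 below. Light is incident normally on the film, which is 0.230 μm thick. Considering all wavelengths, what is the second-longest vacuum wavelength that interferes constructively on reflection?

477 nm

Top surface (1.076 → 2.075): reflection off a higher-index medium gives a half-wave phase shift.
Bottom surface (2.075 → 2.131): reflection off a higher-index medium gives a half-wave phase shift.
The two reflections carry the same phase change, so no net offset.
So the condition for constructive reflection is 2 n t = m λ.
λ = 2 n t / m. The second-longest wavelength is m = 2: λ = 2 × 2.075 × 230 / 2.00 = 477 nm.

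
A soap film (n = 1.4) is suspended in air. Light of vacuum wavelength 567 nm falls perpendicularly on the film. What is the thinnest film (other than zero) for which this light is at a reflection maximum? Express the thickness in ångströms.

Ray reflecting at the top interface goes from n = 1.0 toward n = 1.4: a half-wave phase shift.
Ray reflecting at the bottom interface goes from n = 1.4 toward n = 1.0: no phase shift.
Net: one phase inversion between the two reflected rays.
So the condition for constructive reflection is 2 n t = (m + ½) λ.
Minimum at m = 0: t = λ / (4 n) = 567 / (4 × 1.4) = 101 nm.

1013 Å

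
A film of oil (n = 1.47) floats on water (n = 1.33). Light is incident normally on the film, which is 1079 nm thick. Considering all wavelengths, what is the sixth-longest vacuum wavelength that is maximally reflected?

577 nm

At the upper boundary (n = 1.0 to n = 1.47) the reflected ray undergoes a half-wave phase shift.
Ray reflecting at the bottom interface goes from n = 1.47 toward n = 1.33: no phase shift.
Exactly one π shift → a net half-wave offset.
For bright reflection here: 2 n t = (m + ½) λ.
λ = 2 n t / (m + ½). The sixth-longest wavelength is m = 5: λ = 2 × 1.47 × 1079 / 5.50 = 577 nm.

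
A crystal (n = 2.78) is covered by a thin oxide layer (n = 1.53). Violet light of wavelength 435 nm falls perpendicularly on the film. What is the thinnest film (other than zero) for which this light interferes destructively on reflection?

At the upper boundary (n = 1.0 to n = 1.53) the reflected ray undergoes a half-wave phase shift.
At the lower boundary (n = 1.53 to n = 2.78) the reflected ray undergoes a half-wave phase shift.
Net: no relative phase inversion (both shifts match).
So the condition for destructive reflection is 2 n t = (m + ½) λ.
Minimum at m = 0: t = λ / (4 n) = 435 / (4 × 1.53) = 71.1 nm.

71.1 nm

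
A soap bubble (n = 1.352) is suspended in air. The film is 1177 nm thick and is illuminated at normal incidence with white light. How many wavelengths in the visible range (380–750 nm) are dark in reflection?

Ray reflecting at the top interface goes from n = 1.0 toward n = 1.352: a half-wave phase shift.
Bottom surface (1.352 → 1.0): reflection off a lower-index medium gives no phase shift.
The two reflections differ by half a wavelength.
So the condition for destructive reflection is 2 n t = m λ.
λ = 2 n t / m = 3183 / m nm.
m=4: 796 nm (IR); m=5: 637 nm (visible); m=6: 530 nm (visible); m=7: 455 nm (visible); m=8: 398 nm (visible); m=9: 354 nm (UV).

4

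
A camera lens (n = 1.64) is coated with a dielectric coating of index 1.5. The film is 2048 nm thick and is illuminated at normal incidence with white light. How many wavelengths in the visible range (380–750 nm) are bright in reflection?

8

Ray reflecting at the top interface goes from n = 1.0 toward n = 1.5: a half-wave phase shift.
Bottom surface (1.5 → 1.64): reflection off a higher-index medium gives a half-wave phase shift.
Net: no relative phase inversion (both shifts match).
So the condition for constructive reflection is 2 n t = m λ.
λ = 2 n t / m = 6144 / m nm.
m=8: 768 nm (IR); m=9: 683 nm (visible); m=10: 614 nm (visible); m=11: 559 nm (visible); m=12: 512 nm (visible); m=13: 473 nm (visible); m=14: 439 nm (visible); m=15: 410 nm (visible); m=16: 384 nm (visible); m=17: 361 nm (UV).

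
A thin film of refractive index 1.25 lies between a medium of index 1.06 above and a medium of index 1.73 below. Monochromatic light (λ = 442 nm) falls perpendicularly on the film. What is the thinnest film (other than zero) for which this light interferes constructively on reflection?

177 nm

At the upper boundary (n = 1.06 to n = 1.25) the reflected ray undergoes a half-wave phase shift.
Bottom surface (1.25 → 1.73): reflection off a higher-index medium gives a half-wave phase shift.
Zero or two π shifts → no net half-wave offset.
So the condition for constructive reflection is 2 n t = m λ.
Minimum nonzero at m = 1: t = λ / (2 n) = 442 / (2 × 1.25) = 177 nm.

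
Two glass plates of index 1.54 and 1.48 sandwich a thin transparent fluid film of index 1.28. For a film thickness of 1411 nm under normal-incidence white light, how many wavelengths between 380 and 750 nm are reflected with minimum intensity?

Ray reflecting at the top interface goes from n = 1.54 toward n = 1.28: no phase shift.
Bottom surface (1.28 → 1.48): reflection off a higher-index medium gives a half-wave phase shift.
Net: one phase inversion between the two reflected rays.
For minimum reflection here: 2 n t = m λ.
λ = 2 n t / m = 3612 / m nm.
m=4: 903 nm (IR); m=5: 722 nm (visible); m=6: 602 nm (visible); m=7: 516 nm (visible); m=8: 452 nm (visible); m=9: 401 nm (visible); m=10: 361 nm (UV).

5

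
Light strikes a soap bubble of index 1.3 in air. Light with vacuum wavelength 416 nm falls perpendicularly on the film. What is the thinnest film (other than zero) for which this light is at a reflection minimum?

160 nm

Ray reflecting at the top interface goes from n = 1.0 toward n = 1.3: a half-wave phase shift.
Bottom surface (1.3 → 1.0): reflection off a lower-index medium gives no phase shift.
The two reflections differ by half a wavelength.
So the condition for destructive reflection is 2 n t = m λ.
Minimum nonzero at m = 1: t = λ / (2 n) = 416 / (2 × 1.3) = 160 nm.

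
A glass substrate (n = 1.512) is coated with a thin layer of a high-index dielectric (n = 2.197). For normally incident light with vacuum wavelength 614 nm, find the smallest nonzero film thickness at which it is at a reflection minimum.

140 nm

At the upper boundary (n = 1.0 to n = 2.197) the reflected ray undergoes a half-wave phase shift.
Bottom surface (2.197 → 1.512): reflection off a lower-index medium gives no phase shift.
Exactly one π shift → a net half-wave offset.
For weak reflection here: 2 n t = m λ.
Minimum nonzero at m = 1: t = λ / (2 n) = 614 / (2 × 2.197) = 140 nm.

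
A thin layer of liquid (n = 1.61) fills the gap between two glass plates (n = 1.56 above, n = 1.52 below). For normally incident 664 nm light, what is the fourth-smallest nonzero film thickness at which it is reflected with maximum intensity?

At the upper boundary (n = 1.56 to n = 1.61) the reflected ray undergoes a half-wave phase shift.
Bottom surface (1.61 → 1.52): reflection off a lower-index medium gives no phase shift.
Exactly one π shift → a net half-wave offset.
With one net inversion, constructive interference in reflection requires 2 n t = (m + ½) λ.
The fourth-smallest nonzero thickness corresponds to m = 3: t = (m + ½) λ / (2 n) = 3.50 × 664 / (2 × 1.61) = 722 nm.

722 nm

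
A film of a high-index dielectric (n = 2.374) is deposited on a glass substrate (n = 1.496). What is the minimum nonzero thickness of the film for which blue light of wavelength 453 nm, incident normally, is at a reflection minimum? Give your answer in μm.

Top surface (1.0 → 2.374): reflection off a higher-index medium gives a half-wave phase shift.
Ray reflecting at the bottom interface goes from n = 2.374 toward n = 1.496: no phase shift.
Exactly one π shift → a net half-wave offset.
So the condition for destructive reflection is 2 n t = m λ.
Minimum nonzero at m = 1: t = λ / (2 n) = 453 / (2 × 2.374) = 95.4 nm.

0.0954 μm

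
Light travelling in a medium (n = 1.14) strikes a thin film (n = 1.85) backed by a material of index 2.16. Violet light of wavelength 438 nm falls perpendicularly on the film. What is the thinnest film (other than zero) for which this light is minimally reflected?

Top surface (1.14 → 1.85): reflection off a higher-index medium gives a half-wave phase shift.
Ray reflecting at the bottom interface goes from n = 1.85 toward n = 2.16: a half-wave phase shift.
Zero or two π shifts → no net half-wave offset.
For minimum reflection here: 2 n t = (m + ½) λ.
Minimum at m = 0: t = λ / (4 n) = 438 / (4 × 1.85) = 59.2 nm.

59.2 nm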